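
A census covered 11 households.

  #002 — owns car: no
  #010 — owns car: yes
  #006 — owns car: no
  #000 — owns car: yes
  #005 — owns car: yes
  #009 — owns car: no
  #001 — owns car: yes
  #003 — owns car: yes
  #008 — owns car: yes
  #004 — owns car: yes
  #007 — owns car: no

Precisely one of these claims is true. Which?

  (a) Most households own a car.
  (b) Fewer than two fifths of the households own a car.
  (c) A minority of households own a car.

|A| = 11, |A ∩ B| = 7, |A ∖ B| = 4.
(a) requires |A ∩ B| > |A ∖ B|: true.
(b) requires |A ∩ B| / |A| < 2/5: false.
(c) requires |A ∩ B| < |A ∖ B|: false.

(a)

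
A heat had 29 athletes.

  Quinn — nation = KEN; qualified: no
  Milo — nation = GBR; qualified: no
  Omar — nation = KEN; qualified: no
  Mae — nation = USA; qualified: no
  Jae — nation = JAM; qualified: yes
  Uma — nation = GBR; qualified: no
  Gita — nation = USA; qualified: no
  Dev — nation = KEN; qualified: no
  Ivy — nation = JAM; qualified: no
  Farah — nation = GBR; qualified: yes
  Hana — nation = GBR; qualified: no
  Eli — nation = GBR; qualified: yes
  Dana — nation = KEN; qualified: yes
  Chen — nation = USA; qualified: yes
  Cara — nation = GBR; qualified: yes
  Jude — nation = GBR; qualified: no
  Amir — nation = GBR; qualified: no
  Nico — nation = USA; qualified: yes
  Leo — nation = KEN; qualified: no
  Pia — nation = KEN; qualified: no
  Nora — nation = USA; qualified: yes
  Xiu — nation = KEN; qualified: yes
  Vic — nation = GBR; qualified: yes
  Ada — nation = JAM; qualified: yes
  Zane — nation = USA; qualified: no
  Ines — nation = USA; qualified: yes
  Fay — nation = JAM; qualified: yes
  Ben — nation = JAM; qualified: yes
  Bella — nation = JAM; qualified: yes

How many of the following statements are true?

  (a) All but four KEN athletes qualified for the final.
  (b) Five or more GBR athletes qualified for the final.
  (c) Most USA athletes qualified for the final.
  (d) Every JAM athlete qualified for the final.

(a) KEN: |A| = 7, |A ∩ B| = 2; needs |A ∖ B| = 4 — false.
(b) GBR: |A| = 9, |A ∩ B| = 4; needs |A ∩ B| ≥ 5 — false.
(c) USA: |A| = 7, |A ∩ B| = 4; needs |A ∩ B| > |A ∖ B| — true.
(d) JAM: |A| = 6, |A ∩ B| = 5; needs A ⊆ B, i.e. every element of A is in B (|A ∖ B| = 0) — false.

1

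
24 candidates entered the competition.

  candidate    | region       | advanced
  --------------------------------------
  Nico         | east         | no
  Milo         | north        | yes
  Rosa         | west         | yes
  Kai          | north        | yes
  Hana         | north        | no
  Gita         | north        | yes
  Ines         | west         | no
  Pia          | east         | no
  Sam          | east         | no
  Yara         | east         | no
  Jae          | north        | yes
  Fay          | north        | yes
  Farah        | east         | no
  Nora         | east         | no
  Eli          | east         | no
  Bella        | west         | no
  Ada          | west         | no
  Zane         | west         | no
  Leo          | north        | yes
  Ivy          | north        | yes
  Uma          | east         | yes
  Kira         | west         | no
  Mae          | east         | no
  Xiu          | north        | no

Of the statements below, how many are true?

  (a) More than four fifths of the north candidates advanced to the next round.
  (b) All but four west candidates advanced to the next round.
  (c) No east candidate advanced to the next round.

0

(a) north: |A| = 9, |A ∩ B| = 7; needs |A ∩ B| / |A| > 4/5 — false.
(b) west: |A| = 6, |A ∩ B| = 1; needs |A ∖ B| = 4 — false.
(c) east: |A| = 9, |A ∩ B| = 1; needs A ∩ B = ∅ (|A ∩ B| = 0) — false.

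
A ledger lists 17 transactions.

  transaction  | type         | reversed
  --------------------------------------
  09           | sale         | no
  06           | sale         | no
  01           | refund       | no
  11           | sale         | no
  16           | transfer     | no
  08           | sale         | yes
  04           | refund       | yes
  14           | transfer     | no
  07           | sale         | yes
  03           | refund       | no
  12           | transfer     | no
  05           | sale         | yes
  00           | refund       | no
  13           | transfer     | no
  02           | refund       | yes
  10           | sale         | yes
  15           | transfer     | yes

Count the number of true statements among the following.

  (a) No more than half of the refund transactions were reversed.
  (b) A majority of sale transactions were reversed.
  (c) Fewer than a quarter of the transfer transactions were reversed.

3

(a) refund: |A| = 5, |A ∩ B| = 2; needs |A ∩ B| ≤ |A ∖ B| — true.
(b) sale: |A| = 7, |A ∩ B| = 4; needs |A ∩ B| > |A ∖ B| — true.
(c) transfer: |A| = 5, |A ∩ B| = 1; needs |A ∩ B| / |A| < 1/4 — true.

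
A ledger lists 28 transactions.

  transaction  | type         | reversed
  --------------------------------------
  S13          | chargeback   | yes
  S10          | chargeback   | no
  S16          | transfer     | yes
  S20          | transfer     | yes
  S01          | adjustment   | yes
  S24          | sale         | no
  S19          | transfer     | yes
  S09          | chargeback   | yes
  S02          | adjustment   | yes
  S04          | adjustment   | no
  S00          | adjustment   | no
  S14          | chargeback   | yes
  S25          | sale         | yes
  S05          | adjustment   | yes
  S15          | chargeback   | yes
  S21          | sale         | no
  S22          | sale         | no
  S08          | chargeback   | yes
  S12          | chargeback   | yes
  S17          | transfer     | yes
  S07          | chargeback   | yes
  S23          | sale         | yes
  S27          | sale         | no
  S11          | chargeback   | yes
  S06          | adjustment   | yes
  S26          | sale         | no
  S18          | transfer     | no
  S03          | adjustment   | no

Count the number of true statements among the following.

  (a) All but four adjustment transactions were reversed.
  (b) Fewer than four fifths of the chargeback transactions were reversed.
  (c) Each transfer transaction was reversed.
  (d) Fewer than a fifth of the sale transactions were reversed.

0

(a) adjustment: |A| = 7, |A ∩ B| = 4; needs |A ∖ B| = 4 — false.
(b) chargeback: |A| = 9, |A ∩ B| = 8; needs |A ∩ B| / |A| < 4/5 — false.
(c) transfer: |A| = 5, |A ∩ B| = 4; needs A ⊆ B, i.e. every element of A is in B (|A ∖ B| = 0) — false.
(d) sale: |A| = 7, |A ∩ B| = 2; needs |A ∩ B| / |A| < 1/5 — false.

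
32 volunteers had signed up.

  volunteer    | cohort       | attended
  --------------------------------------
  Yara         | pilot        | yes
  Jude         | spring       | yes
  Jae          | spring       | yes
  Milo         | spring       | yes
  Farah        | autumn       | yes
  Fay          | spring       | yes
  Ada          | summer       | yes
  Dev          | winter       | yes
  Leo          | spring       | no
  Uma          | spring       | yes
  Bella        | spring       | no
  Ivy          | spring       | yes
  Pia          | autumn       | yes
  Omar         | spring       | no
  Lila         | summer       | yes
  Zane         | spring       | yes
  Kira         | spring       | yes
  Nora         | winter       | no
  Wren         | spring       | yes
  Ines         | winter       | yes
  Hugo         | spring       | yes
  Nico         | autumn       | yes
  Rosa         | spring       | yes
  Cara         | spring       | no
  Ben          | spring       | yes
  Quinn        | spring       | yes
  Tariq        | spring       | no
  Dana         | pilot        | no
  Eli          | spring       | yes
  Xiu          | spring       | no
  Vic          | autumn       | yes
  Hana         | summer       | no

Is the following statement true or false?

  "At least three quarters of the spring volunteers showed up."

False

'At least three quarters of the spring volunteers showed up' holds iff |A ∩ B| / |A| ≥ 3/4.
|A| = 20, |A ∩ B| = 14, |A ∖ B| = 6.
|A ∩ B|/|A| = 14/20, so the statement is false.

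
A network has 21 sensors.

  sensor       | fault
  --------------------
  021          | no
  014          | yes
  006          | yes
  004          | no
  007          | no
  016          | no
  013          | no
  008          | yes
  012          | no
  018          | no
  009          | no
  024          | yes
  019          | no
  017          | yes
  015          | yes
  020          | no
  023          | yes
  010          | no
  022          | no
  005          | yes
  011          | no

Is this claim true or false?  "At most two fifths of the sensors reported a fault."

'At most two fifths of the sensors reported a fault' holds iff |A ∩ B| / |A| ≤ 2/5.
|A| = 21, |A ∩ B| = 8, |A ∖ B| = 13.
|A ∩ B|/|A| = 8/21, so the statement is true.

True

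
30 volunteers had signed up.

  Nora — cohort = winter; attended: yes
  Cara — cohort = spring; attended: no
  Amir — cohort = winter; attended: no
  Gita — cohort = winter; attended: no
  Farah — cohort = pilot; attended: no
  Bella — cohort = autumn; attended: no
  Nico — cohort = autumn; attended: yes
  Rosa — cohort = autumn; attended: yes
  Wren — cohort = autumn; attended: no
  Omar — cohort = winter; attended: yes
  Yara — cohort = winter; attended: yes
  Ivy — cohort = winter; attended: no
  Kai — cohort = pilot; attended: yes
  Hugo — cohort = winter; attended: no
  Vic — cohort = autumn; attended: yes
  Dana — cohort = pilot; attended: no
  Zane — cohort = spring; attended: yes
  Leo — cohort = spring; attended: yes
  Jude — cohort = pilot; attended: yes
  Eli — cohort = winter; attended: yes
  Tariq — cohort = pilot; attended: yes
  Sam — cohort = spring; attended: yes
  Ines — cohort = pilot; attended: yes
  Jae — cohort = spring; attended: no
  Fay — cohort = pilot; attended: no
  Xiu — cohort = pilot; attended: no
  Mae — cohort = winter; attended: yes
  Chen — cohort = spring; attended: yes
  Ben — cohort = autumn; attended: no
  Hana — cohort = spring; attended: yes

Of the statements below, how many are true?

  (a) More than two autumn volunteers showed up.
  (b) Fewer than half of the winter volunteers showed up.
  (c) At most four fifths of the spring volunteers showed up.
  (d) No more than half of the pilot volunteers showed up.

(a) autumn: |A| = 6, |A ∩ B| = 3; needs |A ∩ B| > 2 — true.
(b) winter: |A| = 9, |A ∩ B| = 5; needs |A ∩ B| < |A ∖ B| — false.
(c) spring: |A| = 7, |A ∩ B| = 5; needs |A ∩ B| / |A| ≤ 4/5 — true.
(d) pilot: |A| = 8, |A ∩ B| = 4; needs |A ∩ B| ≤ |A ∖ B| — true.

3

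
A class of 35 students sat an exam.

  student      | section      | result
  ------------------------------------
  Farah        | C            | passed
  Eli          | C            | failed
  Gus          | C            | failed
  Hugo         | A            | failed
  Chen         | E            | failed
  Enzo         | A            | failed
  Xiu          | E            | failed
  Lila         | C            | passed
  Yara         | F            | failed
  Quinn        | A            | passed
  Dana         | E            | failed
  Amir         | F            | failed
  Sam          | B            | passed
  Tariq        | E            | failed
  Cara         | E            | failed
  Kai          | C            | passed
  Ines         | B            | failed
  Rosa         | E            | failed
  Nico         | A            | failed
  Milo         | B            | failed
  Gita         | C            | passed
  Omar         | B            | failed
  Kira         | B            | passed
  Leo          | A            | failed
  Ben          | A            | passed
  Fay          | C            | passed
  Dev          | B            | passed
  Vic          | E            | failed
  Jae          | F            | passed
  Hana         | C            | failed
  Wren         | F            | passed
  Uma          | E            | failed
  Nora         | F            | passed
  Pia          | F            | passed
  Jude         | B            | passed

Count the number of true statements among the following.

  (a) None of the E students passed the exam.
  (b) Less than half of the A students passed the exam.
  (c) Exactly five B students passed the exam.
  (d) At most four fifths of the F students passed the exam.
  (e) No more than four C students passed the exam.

(a) E: |A| = 8, |A ∩ B| = 0; needs A ∩ B = ∅ (|A ∩ B| = 0) — true.
(b) A: |A| = 6, |A ∩ B| = 2; needs |A ∩ B| < |A ∖ B| — true.
(c) B: |A| = 7, |A ∩ B| = 4; needs |A ∩ B| = 5 — false.
(d) F: |A| = 6, |A ∩ B| = 4; needs |A ∩ B| / |A| ≤ 4/5 — true.
(e) C: |A| = 8, |A ∩ B| = 5; needs |A ∩ B| ≤ 4 — false.

3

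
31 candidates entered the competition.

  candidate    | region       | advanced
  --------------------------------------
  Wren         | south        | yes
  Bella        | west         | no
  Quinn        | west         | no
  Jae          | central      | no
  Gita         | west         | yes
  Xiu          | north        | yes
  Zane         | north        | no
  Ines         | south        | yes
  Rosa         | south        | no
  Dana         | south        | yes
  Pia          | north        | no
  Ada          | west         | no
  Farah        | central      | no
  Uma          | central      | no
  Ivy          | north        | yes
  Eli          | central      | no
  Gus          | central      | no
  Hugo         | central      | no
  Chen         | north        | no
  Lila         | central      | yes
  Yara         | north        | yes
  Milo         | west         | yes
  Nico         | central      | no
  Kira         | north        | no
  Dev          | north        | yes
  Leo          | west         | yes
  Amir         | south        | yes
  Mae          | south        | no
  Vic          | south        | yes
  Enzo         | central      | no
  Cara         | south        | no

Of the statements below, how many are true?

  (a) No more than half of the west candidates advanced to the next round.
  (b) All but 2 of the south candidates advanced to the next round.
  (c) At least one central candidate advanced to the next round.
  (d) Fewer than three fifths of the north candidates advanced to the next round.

3

(a) west: |A| = 6, |A ∩ B| = 3; needs |A ∩ B| ≤ |A ∖ B| — true.
(b) south: |A| = 8, |A ∩ B| = 5; needs |A ∖ B| = 2 — false.
(c) central: |A| = 9, |A ∩ B| = 1; needs A ∩ B ≠ ∅ (|A ∩ B| ≥ 1) — true.
(d) north: |A| = 8, |A ∩ B| = 4; needs |A ∩ B| / |A| < 3/5 — true.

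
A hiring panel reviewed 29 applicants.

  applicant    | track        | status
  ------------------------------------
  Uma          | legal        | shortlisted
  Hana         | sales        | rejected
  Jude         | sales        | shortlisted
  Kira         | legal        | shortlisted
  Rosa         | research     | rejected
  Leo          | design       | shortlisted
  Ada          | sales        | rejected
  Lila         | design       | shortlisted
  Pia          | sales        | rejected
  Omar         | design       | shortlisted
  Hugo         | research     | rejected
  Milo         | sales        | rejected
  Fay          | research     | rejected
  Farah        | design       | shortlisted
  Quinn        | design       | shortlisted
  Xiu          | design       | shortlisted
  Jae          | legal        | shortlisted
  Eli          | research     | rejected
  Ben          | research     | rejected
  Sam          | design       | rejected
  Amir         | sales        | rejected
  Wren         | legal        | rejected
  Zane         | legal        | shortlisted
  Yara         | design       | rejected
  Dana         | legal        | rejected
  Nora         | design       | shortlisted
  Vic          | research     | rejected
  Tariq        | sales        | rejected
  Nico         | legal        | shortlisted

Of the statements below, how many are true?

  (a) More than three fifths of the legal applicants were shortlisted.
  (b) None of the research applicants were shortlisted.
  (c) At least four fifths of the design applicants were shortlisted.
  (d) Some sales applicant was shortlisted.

(a) legal: |A| = 7, |A ∩ B| = 5; needs |A ∩ B| / |A| > 3/5 — true.
(b) research: |A| = 6, |A ∩ B| = 0; needs A ∩ B = ∅ (|A ∩ B| = 0) — true.
(c) design: |A| = 9, |A ∩ B| = 7; needs |A ∩ B| / |A| ≥ 4/5 — false.
(d) sales: |A| = 7, |A ∩ B| = 1; needs A ∩ B ≠ ∅ (|A ∩ B| ≥ 1) — true.

3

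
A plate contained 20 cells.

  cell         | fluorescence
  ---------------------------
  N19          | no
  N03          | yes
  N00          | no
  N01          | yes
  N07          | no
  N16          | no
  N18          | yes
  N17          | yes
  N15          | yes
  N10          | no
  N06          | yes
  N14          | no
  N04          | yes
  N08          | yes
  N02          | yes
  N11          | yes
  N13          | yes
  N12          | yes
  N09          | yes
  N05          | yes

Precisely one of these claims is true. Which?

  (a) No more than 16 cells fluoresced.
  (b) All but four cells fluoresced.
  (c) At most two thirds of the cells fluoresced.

|A| = 20, |A ∩ B| = 14, |A ∖ B| = 6.
(a) requires |A ∩ B| ≤ 16: true.
(b) requires |A ∖ B| = 4: false.
(c) requires |A ∩ B| / |A| ≤ 2/3: false.

(a)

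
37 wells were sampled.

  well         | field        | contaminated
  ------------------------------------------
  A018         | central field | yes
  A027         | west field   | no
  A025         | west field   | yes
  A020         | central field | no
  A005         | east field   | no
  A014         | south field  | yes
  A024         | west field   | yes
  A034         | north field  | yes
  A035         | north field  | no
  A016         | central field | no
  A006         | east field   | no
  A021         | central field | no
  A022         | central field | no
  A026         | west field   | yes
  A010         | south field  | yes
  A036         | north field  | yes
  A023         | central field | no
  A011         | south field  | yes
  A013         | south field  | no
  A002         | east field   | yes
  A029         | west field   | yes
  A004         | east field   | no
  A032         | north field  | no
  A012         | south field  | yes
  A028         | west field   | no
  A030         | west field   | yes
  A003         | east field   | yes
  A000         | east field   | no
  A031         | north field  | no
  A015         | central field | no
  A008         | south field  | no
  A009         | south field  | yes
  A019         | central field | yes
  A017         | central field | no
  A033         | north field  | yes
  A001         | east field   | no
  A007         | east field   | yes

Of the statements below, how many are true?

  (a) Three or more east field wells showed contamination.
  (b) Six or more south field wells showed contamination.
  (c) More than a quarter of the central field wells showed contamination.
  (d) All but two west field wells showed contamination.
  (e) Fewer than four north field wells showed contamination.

(a) east field: |A| = 8, |A ∩ B| = 3; needs |A ∩ B| ≥ 3 — true.
(b) south field: |A| = 7, |A ∩ B| = 5; needs |A ∩ B| ≥ 6 — false.
(c) central field: |A| = 9, |A ∩ B| = 2; needs |A ∩ B| / |A| > 1/4 — false.
(d) west field: |A| = 7, |A ∩ B| = 5; needs |A ∖ B| = 2 — true.
(e) north field: |A| = 6, |A ∩ B| = 3; needs |A ∩ B| < 4 — true.

3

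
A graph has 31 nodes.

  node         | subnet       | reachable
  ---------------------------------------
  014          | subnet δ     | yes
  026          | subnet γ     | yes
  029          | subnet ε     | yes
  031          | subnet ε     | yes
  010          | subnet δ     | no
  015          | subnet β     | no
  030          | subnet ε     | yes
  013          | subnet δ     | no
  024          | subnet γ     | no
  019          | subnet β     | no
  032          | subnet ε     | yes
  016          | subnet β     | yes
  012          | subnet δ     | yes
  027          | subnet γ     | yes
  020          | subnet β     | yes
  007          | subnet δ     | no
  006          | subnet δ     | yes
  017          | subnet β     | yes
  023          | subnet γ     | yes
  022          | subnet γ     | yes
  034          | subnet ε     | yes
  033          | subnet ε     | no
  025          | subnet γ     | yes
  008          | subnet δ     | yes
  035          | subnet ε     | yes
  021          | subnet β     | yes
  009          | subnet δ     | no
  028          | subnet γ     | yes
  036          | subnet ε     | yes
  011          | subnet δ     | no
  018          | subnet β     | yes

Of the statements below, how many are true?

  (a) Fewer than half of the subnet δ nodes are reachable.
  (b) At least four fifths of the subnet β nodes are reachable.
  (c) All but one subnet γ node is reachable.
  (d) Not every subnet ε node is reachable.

3

(a) subnet δ: |A| = 9, |A ∩ B| = 4; needs |A ∩ B| < |A ∖ B| — true.
(b) subnet β: |A| = 7, |A ∩ B| = 5; needs |A ∩ B| / |A| ≥ 4/5 — false.
(c) subnet γ: |A| = 7, |A ∩ B| = 6; needs |A ∖ B| = 1 — true.
(d) subnet ε: |A| = 8, |A ∩ B| = 7; needs A ⊄ B (|A ∖ B| ≥ 1) — true.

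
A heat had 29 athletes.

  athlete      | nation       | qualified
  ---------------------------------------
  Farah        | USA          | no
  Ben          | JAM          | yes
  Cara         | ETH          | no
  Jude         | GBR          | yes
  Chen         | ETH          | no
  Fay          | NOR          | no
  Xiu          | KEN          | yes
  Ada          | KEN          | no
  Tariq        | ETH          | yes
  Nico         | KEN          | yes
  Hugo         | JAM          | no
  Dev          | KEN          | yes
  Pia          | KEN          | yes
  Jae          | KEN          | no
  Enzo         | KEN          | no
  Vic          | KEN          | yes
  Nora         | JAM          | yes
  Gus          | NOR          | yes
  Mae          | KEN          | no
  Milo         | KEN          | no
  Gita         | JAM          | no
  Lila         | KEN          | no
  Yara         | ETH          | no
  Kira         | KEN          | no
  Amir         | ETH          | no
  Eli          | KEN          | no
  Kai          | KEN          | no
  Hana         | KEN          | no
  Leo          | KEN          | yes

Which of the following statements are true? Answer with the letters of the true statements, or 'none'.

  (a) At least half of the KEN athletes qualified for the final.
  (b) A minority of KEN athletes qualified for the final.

|A| = 16, |A ∩ B| = 6, |A ∖ B| = 10.
(a) |A ∩ B| ≥ |A ∖ B|: fails.
(b) |A ∩ B| < |A ∖ B|: holds.

(b)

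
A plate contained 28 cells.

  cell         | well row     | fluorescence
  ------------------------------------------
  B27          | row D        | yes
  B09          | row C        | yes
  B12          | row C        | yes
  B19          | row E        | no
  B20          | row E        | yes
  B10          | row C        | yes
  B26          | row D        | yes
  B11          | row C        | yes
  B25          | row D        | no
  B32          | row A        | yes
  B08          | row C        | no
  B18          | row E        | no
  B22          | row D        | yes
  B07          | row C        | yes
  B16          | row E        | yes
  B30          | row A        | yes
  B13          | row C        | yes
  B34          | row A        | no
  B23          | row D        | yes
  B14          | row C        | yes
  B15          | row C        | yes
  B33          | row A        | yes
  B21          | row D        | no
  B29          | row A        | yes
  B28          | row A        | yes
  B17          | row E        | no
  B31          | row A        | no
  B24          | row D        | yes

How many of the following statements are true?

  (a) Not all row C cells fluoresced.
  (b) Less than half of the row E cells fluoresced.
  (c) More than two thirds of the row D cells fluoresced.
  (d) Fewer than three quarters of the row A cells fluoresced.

4

(a) row C: |A| = 9, |A ∩ B| = 8; needs A ⊄ B (|A ∖ B| ≥ 1) — true.
(b) row E: |A| = 5, |A ∩ B| = 2; needs |A ∩ B| < |A ∖ B| — true.
(c) row D: |A| = 7, |A ∩ B| = 5; needs |A ∩ B| / |A| > 2/3 — true.
(d) row A: |A| = 7, |A ∩ B| = 5; needs |A ∩ B| / |A| < 3/4 — true.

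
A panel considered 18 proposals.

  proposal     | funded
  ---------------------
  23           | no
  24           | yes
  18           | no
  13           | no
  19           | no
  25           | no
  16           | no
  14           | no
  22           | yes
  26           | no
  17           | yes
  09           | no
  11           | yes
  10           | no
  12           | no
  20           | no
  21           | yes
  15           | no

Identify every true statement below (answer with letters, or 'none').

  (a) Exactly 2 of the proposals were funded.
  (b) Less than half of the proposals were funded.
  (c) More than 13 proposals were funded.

(b)

|A| = 18, |A ∩ B| = 5, |A ∖ B| = 13.
(a) |A ∩ B| = 2: fails.
(b) |A ∩ B| < |A ∖ B|: holds.
(c) |A ∩ B| > 13: fails.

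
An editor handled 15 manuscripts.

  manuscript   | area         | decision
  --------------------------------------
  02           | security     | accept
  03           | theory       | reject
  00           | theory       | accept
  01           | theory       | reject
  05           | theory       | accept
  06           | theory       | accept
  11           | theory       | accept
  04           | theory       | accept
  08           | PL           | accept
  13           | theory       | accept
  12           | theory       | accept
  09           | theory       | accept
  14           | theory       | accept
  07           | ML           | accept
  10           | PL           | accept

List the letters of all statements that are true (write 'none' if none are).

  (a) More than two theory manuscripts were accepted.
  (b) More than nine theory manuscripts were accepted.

|A| = 11, |A ∩ B| = 9, |A ∖ B| = 2.
(a) |A ∩ B| > 2: holds.
(b) |A ∩ B| > 9: fails.

(a)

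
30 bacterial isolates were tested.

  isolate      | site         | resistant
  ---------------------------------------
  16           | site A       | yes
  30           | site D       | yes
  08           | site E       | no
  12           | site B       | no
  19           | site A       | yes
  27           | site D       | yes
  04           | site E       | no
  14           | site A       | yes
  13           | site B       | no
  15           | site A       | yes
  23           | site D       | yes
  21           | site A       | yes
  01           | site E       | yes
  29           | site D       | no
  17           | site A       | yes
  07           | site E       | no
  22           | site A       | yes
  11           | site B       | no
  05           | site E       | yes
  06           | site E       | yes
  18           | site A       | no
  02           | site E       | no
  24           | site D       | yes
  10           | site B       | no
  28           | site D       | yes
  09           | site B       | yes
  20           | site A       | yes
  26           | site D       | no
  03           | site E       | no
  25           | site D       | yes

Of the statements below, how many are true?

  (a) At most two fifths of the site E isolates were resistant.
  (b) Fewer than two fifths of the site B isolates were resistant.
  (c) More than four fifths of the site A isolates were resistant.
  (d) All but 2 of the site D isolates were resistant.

4

(a) site E: |A| = 8, |A ∩ B| = 3; needs |A ∩ B| / |A| ≤ 2/5 — true.
(b) site B: |A| = 5, |A ∩ B| = 1; needs |A ∩ B| / |A| < 2/5 — true.
(c) site A: |A| = 9, |A ∩ B| = 8; needs |A ∩ B| / |A| > 4/5 — true.
(d) site D: |A| = 8, |A ∩ B| = 6; needs |A ∖ B| = 2 — true.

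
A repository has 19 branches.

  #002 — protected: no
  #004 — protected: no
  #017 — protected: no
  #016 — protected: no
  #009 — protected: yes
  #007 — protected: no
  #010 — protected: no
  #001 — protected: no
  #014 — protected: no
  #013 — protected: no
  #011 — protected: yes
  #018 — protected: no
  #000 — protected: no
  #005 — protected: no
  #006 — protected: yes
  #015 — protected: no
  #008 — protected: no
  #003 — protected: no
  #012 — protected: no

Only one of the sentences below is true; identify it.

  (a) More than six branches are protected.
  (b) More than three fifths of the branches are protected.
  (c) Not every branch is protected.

|A| = 19, |A ∩ B| = 3, |A ∖ B| = 16.
(a) requires |A ∩ B| > 6: false.
(b) requires |A ∩ B| / |A| > 3/5: false.
(c) requires A ⊄ B (|A ∖ B| ≥ 1): true.

(c)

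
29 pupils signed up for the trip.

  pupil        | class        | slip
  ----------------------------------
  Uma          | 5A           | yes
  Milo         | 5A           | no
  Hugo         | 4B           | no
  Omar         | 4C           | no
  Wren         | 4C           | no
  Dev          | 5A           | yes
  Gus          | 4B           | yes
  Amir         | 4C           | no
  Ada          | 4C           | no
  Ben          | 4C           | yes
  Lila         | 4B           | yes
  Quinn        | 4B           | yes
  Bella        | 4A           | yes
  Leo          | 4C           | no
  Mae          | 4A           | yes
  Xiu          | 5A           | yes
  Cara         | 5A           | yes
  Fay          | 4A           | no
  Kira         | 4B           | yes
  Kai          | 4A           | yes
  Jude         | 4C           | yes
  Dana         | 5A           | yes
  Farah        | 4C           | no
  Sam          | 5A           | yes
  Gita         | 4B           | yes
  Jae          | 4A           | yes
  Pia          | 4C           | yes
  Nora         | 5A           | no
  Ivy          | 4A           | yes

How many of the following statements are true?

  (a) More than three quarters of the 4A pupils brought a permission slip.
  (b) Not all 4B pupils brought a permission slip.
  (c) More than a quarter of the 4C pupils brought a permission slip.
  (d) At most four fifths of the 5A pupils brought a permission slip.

4

(a) 4A: |A| = 6, |A ∩ B| = 5; needs |A ∩ B| / |A| > 3/4 — true.
(b) 4B: |A| = 6, |A ∩ B| = 5; needs A ⊄ B (|A ∖ B| ≥ 1) — true.
(c) 4C: |A| = 9, |A ∩ B| = 3; needs |A ∩ B| / |A| > 1/4 — true.
(d) 5A: |A| = 8, |A ∩ B| = 6; needs |A ∩ B| / |A| ≤ 4/5 — true.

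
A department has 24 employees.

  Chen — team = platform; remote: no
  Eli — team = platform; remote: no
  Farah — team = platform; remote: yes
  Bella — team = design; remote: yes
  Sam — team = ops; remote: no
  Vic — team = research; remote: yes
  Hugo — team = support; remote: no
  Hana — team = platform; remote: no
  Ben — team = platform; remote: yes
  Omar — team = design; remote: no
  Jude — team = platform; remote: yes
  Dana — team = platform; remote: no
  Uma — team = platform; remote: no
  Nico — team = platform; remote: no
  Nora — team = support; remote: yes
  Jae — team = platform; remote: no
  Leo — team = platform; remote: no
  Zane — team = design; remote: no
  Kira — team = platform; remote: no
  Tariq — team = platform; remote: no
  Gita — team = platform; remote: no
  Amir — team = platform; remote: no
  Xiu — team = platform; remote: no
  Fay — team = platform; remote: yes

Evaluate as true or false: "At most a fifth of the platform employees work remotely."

False

Truth condition: |A ∩ B| / |A| ≤ 1/5.
|A| = 17, |A ∩ B| = 4, |A ∖ B| = 13.
|A ∩ B|/|A| = 4/17, so the statement is false.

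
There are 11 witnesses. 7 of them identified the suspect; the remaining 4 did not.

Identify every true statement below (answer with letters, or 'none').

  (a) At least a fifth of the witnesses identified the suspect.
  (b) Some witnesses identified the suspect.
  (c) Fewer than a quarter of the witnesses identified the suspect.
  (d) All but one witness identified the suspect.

(a), (b)

|A| = 11, |A ∩ B| = 7, |A ∖ B| = 4.
(a) |A ∩ B| / |A| ≥ 1/5: holds.
(b) A ∩ B ≠ ∅ (|A ∩ B| ≥ 1): holds.
(c) |A ∩ B| / |A| < 1/4: fails.
(d) |A ∖ B| = 1: fails.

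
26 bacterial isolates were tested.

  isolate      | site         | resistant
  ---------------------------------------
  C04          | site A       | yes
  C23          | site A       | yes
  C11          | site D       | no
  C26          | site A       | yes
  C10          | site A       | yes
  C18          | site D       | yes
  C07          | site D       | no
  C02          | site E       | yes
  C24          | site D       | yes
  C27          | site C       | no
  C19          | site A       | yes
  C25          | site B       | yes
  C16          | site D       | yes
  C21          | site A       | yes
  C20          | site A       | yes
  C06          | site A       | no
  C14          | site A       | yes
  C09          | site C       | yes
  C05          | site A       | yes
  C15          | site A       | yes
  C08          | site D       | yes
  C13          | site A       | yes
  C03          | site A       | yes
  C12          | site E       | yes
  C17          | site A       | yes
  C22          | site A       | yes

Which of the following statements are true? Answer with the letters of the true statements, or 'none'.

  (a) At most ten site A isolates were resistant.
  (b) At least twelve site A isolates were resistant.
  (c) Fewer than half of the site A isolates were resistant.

(b)

|A| = 15, |A ∩ B| = 14, |A ∖ B| = 1.
(a) |A ∩ B| ≤ 10: fails.
(b) |A ∩ B| ≥ 12: holds.
(c) |A ∩ B| < |A ∖ B|: fails.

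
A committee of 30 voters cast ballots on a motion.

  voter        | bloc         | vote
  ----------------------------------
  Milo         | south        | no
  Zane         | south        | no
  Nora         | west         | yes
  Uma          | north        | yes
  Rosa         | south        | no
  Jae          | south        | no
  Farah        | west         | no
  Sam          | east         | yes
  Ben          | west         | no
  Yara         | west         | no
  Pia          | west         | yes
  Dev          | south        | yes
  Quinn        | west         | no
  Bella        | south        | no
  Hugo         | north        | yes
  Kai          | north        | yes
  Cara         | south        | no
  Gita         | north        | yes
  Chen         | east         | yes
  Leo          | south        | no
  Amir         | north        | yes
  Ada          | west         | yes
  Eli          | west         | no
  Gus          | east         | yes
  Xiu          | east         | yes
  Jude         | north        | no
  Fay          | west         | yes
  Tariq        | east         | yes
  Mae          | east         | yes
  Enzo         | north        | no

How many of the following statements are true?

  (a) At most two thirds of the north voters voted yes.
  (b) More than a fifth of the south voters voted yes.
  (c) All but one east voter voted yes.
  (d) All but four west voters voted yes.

(a) north: |A| = 7, |A ∩ B| = 5; needs |A ∩ B| / |A| ≤ 2/3 — false.
(b) south: |A| = 8, |A ∩ B| = 1; needs |A ∩ B| / |A| > 1/5 — false.
(c) east: |A| = 6, |A ∩ B| = 6; needs |A ∖ B| = 1 — false.
(d) west: |A| = 9, |A ∩ B| = 4; needs |A ∖ B| = 4 — false.

0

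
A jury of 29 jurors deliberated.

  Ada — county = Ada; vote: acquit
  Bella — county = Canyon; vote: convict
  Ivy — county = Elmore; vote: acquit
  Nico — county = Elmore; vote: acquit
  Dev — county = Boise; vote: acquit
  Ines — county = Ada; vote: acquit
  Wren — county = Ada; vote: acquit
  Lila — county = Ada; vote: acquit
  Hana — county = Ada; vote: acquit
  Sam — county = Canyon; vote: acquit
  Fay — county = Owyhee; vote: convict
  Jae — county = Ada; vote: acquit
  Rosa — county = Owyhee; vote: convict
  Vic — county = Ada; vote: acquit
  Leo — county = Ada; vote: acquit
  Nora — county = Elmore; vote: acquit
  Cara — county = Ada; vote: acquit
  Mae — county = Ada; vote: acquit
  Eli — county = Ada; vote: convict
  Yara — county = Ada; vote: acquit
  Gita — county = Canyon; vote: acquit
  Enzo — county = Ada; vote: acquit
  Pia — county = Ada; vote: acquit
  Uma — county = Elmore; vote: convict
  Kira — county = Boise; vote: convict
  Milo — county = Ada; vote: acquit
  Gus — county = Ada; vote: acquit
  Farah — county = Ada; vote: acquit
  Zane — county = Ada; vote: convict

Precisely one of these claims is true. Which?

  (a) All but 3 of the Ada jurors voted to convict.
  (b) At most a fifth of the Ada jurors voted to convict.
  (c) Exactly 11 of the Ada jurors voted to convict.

|A| = 18, |A ∩ B| = 2, |A ∖ B| = 16.
(a) requires |A ∖ B| = 3: false.
(b) requires |A ∩ B| / |A| ≤ 1/5: true.
(c) requires |A ∩ B| = 11: false.

(b)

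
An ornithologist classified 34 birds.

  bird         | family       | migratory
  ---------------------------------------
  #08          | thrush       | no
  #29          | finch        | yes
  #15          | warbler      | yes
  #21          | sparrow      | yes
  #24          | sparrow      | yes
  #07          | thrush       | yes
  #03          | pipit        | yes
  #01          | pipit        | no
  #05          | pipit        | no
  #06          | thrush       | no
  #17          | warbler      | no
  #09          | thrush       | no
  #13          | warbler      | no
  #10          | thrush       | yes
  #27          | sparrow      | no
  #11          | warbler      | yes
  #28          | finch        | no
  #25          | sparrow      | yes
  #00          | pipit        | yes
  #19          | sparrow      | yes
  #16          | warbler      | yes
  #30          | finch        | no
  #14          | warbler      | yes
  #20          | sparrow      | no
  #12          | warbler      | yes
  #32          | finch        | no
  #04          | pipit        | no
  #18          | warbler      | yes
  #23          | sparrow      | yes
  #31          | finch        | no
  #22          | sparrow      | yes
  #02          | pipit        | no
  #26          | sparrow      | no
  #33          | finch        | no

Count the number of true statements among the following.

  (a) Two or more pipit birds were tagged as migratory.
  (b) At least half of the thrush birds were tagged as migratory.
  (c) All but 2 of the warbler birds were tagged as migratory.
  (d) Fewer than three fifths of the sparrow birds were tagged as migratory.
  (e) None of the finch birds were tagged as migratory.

2

(a) pipit: |A| = 6, |A ∩ B| = 2; needs |A ∩ B| ≥ 2 — true.
(b) thrush: |A| = 5, |A ∩ B| = 2; needs |A ∩ B| ≥ |A ∖ B| — false.
(c) warbler: |A| = 8, |A ∩ B| = 6; needs |A ∖ B| = 2 — true.
(d) sparrow: |A| = 9, |A ∩ B| = 6; needs |A ∩ B| / |A| < 3/5 — false.
(e) finch: |A| = 6, |A ∩ B| = 1; needs A ∩ B = ∅ (|A ∩ B| = 0) — false.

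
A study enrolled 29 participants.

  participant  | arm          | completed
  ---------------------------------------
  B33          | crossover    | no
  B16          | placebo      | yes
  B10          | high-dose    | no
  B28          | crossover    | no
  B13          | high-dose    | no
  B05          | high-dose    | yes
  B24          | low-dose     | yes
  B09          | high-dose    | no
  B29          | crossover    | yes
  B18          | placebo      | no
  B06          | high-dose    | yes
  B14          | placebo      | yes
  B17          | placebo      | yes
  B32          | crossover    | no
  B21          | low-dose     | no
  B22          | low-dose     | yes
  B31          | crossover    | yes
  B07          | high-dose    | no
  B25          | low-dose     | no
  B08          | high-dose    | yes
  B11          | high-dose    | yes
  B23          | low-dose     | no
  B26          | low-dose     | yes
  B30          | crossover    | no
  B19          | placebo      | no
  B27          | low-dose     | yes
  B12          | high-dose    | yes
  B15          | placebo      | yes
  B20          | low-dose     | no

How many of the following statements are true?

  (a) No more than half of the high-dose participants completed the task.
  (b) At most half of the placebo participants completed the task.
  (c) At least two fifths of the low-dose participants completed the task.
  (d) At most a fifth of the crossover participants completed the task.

1

(a) high-dose: |A| = 9, |A ∩ B| = 5; needs |A ∩ B| ≤ |A ∖ B| — false.
(b) placebo: |A| = 6, |A ∩ B| = 4; needs |A ∩ B| ≤ |A ∖ B| — false.
(c) low-dose: |A| = 8, |A ∩ B| = 4; needs |A ∩ B| / |A| ≥ 2/5 — true.
(d) crossover: |A| = 6, |A ∩ B| = 2; needs |A ∩ B| / |A| ≤ 1/5 — false.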